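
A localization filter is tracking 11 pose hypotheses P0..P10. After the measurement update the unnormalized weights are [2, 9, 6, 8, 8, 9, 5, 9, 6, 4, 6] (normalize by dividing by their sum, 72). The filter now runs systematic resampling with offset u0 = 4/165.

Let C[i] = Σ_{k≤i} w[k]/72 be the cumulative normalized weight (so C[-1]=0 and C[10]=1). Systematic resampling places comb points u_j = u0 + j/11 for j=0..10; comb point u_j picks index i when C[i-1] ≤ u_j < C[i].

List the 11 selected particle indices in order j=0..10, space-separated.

0 1 2 3 4 5 5 7 7 8 10

C = [1/36, 11/72, 17/72, 25/72, 11/24, 7/12, 47/72, 7/9, 31/36, 11/12, 1]
j=0: u_0=4/165 ∈ [0, 1/36) → index 0
j=1: u_1=19/165 ∈ [1/36, 11/72) → index 1
j=2: u_2=34/165 ∈ [11/72, 17/72) → index 2
j=3: u_3=49/165 ∈ [17/72, 25/72) → index 3
j=4: u_4=64/165 ∈ [25/72, 11/24) → index 4
j=5: u_5=79/165 ∈ [11/24, 7/12) → index 5
j=6: u_6=94/165 ∈ [11/24, 7/12) → index 5
j=7: u_7=109/165 ∈ [47/72, 7/9) → index 7
j=8: u_8=124/165 ∈ [47/72, 7/9) → index 7
j=9: u_9=139/165 ∈ [7/9, 31/36) → index 8
j=10: u_10=14/15 ∈ [11/12, 1) → index 10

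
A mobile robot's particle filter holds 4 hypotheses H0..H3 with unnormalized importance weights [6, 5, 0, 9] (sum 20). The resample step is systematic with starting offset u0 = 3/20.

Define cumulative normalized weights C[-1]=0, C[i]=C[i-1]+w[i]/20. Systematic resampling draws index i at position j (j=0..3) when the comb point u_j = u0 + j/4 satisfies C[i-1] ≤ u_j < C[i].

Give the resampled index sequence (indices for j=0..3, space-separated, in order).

C = [3/10, 11/20, 11/20, 1]
j=0: u_0=3/20 ∈ [0, 3/10) → index 0
j=1: u_1=2/5 ∈ [3/10, 11/20) → index 1
j=2: u_2=13/20 ∈ [11/20, 1) → index 3
j=3: u_3=9/10 ∈ [11/20, 1) → index 3

0 1 3 3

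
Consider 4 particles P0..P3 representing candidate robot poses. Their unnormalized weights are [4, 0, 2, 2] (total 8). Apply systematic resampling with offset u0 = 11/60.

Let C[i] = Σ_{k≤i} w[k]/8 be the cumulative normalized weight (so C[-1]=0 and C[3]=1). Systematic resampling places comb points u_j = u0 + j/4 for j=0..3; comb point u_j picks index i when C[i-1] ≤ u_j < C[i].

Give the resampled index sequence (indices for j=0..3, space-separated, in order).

C = [1/2, 1/2, 3/4, 1]
j=0: u_0=11/60 ∈ [0, 1/2) → index 0
j=1: u_1=13/30 ∈ [0, 1/2) → index 0
j=2: u_2=41/60 ∈ [1/2, 3/4) → index 2
j=3: u_3=14/15 ∈ [3/4, 1) → index 3

0 0 2 3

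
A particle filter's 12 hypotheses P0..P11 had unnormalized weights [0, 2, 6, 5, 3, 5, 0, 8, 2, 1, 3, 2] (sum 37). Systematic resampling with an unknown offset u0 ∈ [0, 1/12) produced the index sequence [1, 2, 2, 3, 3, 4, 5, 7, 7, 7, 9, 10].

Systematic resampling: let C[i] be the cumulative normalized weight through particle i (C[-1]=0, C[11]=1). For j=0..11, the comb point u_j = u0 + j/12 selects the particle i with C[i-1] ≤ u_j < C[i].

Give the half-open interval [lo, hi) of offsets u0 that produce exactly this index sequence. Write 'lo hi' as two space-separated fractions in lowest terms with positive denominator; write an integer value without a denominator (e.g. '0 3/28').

C = [0, 2/37, 8/37, 13/37, 16/37, 21/37, 21/37, 29/37, 31/37, 32/37, 35/37, 1]
j=0 picked index 1: u0 ∈ [0, 2/37)
j=1 picked index 2: u0 ∈ [-13/444, 59/444)
j=2 picked index 2: u0 ∈ [-25/222, 11/222)
j=3 picked index 3: u0 ∈ [-5/148, 15/148)
j=4 picked index 3: u0 ∈ [-13/111, 2/111)
j=5 picked index 4: u0 ∈ [-29/444, 7/444)
j=6 picked index 5: u0 ∈ [-5/74, 5/74)
j=7 picked index 7: u0 ∈ [-7/444, 89/444)
j=8 picked index 7: u0 ∈ [-11/111, 13/111)
j=9 picked index 7: u0 ∈ [-27/148, 5/148)
j=10 picked index 9: u0 ∈ [1/222, 7/222)
j=11 picked index 10: u0 ∈ [-23/444, 13/444)
intersection: [1/222, 7/444)

1/222 7/444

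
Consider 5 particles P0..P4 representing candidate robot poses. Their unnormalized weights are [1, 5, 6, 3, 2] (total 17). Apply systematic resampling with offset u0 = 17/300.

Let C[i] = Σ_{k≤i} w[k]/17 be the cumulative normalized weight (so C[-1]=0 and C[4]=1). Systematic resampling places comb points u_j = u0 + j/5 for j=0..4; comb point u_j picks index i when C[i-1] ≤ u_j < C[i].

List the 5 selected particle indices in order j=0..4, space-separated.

0 1 2 2 3

C = [1/17, 6/17, 12/17, 15/17, 1]
j=0: u_0=17/300 ∈ [0, 1/17) → index 0
j=1: u_1=77/300 ∈ [1/17, 6/17) → index 1
j=2: u_2=137/300 ∈ [6/17, 12/17) → index 2
j=3: u_3=197/300 ∈ [6/17, 12/17) → index 2
j=4: u_4=257/300 ∈ [12/17, 15/17) → index 3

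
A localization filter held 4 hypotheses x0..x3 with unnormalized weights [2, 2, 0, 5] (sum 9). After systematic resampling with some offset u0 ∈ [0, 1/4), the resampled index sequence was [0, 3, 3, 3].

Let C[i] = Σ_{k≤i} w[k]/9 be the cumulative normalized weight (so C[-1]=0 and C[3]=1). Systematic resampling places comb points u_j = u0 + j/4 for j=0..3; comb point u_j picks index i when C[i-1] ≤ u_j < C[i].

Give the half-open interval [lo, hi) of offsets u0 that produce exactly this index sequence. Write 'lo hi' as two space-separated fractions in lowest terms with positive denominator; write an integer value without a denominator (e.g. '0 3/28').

7/36 2/9

C = [2/9, 4/9, 4/9, 1]
j=0 picked index 0: u0 ∈ [0, 2/9)
j=1 picked index 3: u0 ∈ [7/36, 3/4)
j=2 picked index 3: u0 ∈ [-1/18, 1/2)
j=3 picked index 3: u0 ∈ [-11/36, 1/4)
intersection: [7/36, 2/9)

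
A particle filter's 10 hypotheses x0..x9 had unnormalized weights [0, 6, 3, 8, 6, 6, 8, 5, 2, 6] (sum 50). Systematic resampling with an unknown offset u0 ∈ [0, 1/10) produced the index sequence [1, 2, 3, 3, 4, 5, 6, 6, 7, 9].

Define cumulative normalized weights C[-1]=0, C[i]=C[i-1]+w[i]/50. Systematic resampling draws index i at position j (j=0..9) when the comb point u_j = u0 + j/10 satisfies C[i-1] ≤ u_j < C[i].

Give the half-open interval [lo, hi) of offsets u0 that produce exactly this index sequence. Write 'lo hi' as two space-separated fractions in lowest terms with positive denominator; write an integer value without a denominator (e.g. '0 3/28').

1/50 1/25

C = [0, 3/25, 9/50, 17/50, 23/50, 29/50, 37/50, 21/25, 22/25, 1]
j=0 picked index 1: u0 ∈ [0, 3/25)
j=1 picked index 2: u0 ∈ [1/50, 2/25)
j=2 picked index 3: u0 ∈ [-1/50, 7/50)
j=3 picked index 3: u0 ∈ [-3/25, 1/25)
j=4 picked index 4: u0 ∈ [-3/50, 3/50)
j=5 picked index 5: u0 ∈ [-1/25, 2/25)
j=6 picked index 6: u0 ∈ [-1/50, 7/50)
j=7 picked index 6: u0 ∈ [-3/25, 1/25)
j=8 picked index 7: u0 ∈ [-3/50, 1/25)
j=9 picked index 9: u0 ∈ [-1/50, 1/10)
intersection: [1/50, 1/25)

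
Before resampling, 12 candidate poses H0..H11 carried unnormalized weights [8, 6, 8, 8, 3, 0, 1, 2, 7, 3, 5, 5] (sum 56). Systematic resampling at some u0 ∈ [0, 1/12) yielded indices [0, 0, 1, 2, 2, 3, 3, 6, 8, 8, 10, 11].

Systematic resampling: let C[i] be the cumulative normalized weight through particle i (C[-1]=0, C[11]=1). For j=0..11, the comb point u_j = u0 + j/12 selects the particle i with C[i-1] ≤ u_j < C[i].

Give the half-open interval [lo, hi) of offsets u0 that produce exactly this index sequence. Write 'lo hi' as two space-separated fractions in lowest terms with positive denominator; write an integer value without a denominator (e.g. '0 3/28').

C = [1/7, 1/4, 11/28, 15/28, 33/56, 33/56, 17/28, 9/14, 43/56, 23/28, 51/56, 1]
j=0 picked index 0: u0 ∈ [0, 1/7)
j=1 picked index 0: u0 ∈ [-1/12, 5/84)
j=2 picked index 1: u0 ∈ [-1/42, 1/12)
j=3 picked index 2: u0 ∈ [0, 1/7)
j=4 picked index 2: u0 ∈ [-1/12, 5/84)
j=5 picked index 3: u0 ∈ [-1/42, 5/42)
j=6 picked index 3: u0 ∈ [-3/28, 1/28)
j=7 picked index 6: u0 ∈ [1/168, 1/42)
j=8 picked index 8: u0 ∈ [-1/42, 17/168)
j=9 picked index 8: u0 ∈ [-3/28, 1/56)
j=10 picked index 10: u0 ∈ [-1/84, 13/168)
j=11 picked index 11: u0 ∈ [-1/168, 1/12)
intersection: [1/168, 1/56)

1/168 1/56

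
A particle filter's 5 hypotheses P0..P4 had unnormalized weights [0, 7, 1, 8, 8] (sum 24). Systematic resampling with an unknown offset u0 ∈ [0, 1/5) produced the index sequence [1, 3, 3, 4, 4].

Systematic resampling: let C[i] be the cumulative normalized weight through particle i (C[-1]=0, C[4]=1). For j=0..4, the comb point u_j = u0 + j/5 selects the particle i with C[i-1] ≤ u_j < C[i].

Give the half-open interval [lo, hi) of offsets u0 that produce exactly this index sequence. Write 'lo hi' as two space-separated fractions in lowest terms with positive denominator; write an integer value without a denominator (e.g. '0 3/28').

2/15 1/5

C = [0, 7/24, 1/3, 2/3, 1]
j=0 picked index 1: u0 ∈ [0, 7/24)
j=1 picked index 3: u0 ∈ [2/15, 7/15)
j=2 picked index 3: u0 ∈ [-1/15, 4/15)
j=3 picked index 4: u0 ∈ [1/15, 2/5)
j=4 picked index 4: u0 ∈ [-2/15, 1/5)
intersection: [2/15, 1/5)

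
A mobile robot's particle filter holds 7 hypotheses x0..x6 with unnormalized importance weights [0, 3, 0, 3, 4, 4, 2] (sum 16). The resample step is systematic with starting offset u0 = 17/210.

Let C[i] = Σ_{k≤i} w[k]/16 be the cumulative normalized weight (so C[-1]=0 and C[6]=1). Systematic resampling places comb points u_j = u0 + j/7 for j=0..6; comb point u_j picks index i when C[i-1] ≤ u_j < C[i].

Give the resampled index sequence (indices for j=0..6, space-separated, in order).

1 3 3 4 5 5 6

C = [0, 3/16, 3/16, 3/8, 5/8, 7/8, 1]
j=0: u_0=17/210 ∈ [0, 3/16) → index 1
j=1: u_1=47/210 ∈ [3/16, 3/8) → index 3
j=2: u_2=11/30 ∈ [3/16, 3/8) → index 3
j=3: u_3=107/210 ∈ [3/8, 5/8) → index 4
j=4: u_4=137/210 ∈ [5/8, 7/8) → index 5
j=5: u_5=167/210 ∈ [5/8, 7/8) → index 5
j=6: u_6=197/210 ∈ [7/8, 1) → index 6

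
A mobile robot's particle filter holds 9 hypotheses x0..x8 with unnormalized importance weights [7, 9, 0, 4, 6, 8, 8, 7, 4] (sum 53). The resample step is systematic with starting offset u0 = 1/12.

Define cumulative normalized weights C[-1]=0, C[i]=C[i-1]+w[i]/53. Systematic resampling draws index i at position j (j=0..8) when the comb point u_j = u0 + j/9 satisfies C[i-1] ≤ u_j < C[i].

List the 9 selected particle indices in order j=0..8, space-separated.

0 1 3 4 5 5 6 7 8

C = [7/53, 16/53, 16/53, 20/53, 26/53, 34/53, 42/53, 49/53, 1]
j=0: u_0=1/12 ∈ [0, 7/53) → index 0
j=1: u_1=7/36 ∈ [7/53, 16/53) → index 1
j=2: u_2=11/36 ∈ [16/53, 20/53) → index 3
j=3: u_3=5/12 ∈ [20/53, 26/53) → index 4
j=4: u_4=19/36 ∈ [26/53, 34/53) → index 5
j=5: u_5=23/36 ∈ [26/53, 34/53) → index 5
j=6: u_6=3/4 ∈ [34/53, 42/53) → index 6
j=7: u_7=31/36 ∈ [42/53, 49/53) → index 7
j=8: u_8=35/36 ∈ [49/53, 1) → index 8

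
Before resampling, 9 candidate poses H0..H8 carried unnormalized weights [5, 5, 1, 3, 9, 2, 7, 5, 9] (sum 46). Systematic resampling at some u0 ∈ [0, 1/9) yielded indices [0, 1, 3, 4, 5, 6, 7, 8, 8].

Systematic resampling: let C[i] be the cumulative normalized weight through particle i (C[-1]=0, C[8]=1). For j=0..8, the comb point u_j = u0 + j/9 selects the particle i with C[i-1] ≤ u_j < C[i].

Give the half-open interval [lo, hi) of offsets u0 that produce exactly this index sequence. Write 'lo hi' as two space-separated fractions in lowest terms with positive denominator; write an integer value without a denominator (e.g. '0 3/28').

C = [5/46, 5/23, 11/46, 7/23, 1/2, 25/46, 16/23, 37/46, 1]
j=0 picked index 0: u0 ∈ [0, 5/46)
j=1 picked index 1: u0 ∈ [-1/414, 22/207)
j=2 picked index 3: u0 ∈ [7/414, 17/207)
j=3 picked index 4: u0 ∈ [-2/69, 1/6)
j=4 picked index 5: u0 ∈ [1/18, 41/414)
j=5 picked index 6: u0 ∈ [-5/414, 29/207)
j=6 picked index 7: u0 ∈ [2/69, 19/138)
j=7 picked index 8: u0 ∈ [11/414, 2/9)
j=8 picked index 8: u0 ∈ [-35/414, 1/9)
intersection: [1/18, 17/207)

1/18 17/207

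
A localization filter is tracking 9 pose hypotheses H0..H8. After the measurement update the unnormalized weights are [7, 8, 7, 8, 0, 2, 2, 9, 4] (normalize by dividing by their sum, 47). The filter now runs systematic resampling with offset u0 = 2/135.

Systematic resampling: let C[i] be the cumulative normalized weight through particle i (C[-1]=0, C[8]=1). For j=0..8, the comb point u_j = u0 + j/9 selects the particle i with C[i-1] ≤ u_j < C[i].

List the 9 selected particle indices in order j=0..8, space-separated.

C = [7/47, 15/47, 22/47, 30/47, 30/47, 32/47, 34/47, 43/47, 1]
j=0: u_0=2/135 ∈ [0, 7/47) → index 0
j=1: u_1=17/135 ∈ [0, 7/47) → index 0
j=2: u_2=32/135 ∈ [7/47, 15/47) → index 1
j=3: u_3=47/135 ∈ [15/47, 22/47) → index 2
j=4: u_4=62/135 ∈ [15/47, 22/47) → index 2
j=5: u_5=77/135 ∈ [22/47, 30/47) → index 3
j=6: u_6=92/135 ∈ [32/47, 34/47) → index 6
j=7: u_7=107/135 ∈ [34/47, 43/47) → index 7
j=8: u_8=122/135 ∈ [34/47, 43/47) → index 7

0 0 1 2 2 3 6 7 7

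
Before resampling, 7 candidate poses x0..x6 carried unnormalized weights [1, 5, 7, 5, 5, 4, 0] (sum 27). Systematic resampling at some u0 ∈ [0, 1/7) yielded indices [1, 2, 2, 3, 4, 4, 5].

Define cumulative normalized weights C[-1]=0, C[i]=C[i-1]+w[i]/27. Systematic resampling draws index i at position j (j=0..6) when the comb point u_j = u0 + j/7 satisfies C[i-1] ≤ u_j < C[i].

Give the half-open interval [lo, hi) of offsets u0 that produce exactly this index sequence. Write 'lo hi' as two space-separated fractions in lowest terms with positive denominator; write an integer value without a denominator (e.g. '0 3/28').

C = [1/27, 2/9, 13/27, 2/3, 23/27, 1, 1]
j=0 picked index 1: u0 ∈ [1/27, 2/9)
j=1 picked index 2: u0 ∈ [5/63, 64/189)
j=2 picked index 2: u0 ∈ [-4/63, 37/189)
j=3 picked index 3: u0 ∈ [10/189, 5/21)
j=4 picked index 4: u0 ∈ [2/21, 53/189)
j=5 picked index 4: u0 ∈ [-1/21, 26/189)
j=6 picked index 5: u0 ∈ [-1/189, 1/7)
intersection: [2/21, 26/189)

2/21 26/189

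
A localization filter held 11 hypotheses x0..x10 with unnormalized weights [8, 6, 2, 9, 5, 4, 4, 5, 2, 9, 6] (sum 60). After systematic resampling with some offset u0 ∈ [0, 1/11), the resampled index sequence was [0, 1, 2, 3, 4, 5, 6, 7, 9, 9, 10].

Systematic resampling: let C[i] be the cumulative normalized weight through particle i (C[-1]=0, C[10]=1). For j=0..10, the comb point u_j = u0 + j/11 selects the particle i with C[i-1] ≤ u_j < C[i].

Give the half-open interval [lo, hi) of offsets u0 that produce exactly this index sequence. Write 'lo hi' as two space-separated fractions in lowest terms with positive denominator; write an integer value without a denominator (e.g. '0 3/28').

C = [2/15, 7/30, 4/15, 5/12, 1/2, 17/30, 19/30, 43/60, 3/4, 9/10, 1]
j=0 picked index 0: u0 ∈ [0, 2/15)
j=1 picked index 1: u0 ∈ [7/165, 47/330)
j=2 picked index 2: u0 ∈ [17/330, 14/165)
j=3 picked index 3: u0 ∈ [-1/165, 19/132)
j=4 picked index 4: u0 ∈ [7/132, 3/22)
j=5 picked index 5: u0 ∈ [1/22, 37/330)
j=6 picked index 6: u0 ∈ [7/330, 29/330)
j=7 picked index 7: u0 ∈ [-1/330, 53/660)
j=8 picked index 9: u0 ∈ [1/44, 19/110)
j=9 picked index 9: u0 ∈ [-3/44, 9/110)
j=10 picked index 10: u0 ∈ [-1/110, 1/11)
intersection: [7/132, 53/660)

7/132 53/660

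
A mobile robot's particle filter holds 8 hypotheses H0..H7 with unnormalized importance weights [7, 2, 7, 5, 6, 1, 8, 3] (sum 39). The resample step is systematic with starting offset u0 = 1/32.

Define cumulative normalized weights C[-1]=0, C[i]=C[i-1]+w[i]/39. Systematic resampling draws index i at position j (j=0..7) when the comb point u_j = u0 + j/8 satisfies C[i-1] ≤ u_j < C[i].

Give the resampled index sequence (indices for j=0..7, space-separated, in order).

0 0 2 2 3 4 6 6

C = [7/39, 3/13, 16/39, 7/13, 9/13, 28/39, 12/13, 1]
j=0: u_0=1/32 ∈ [0, 7/39) → index 0
j=1: u_1=5/32 ∈ [0, 7/39) → index 0
j=2: u_2=9/32 ∈ [3/13, 16/39) → index 2
j=3: u_3=13/32 ∈ [3/13, 16/39) → index 2
j=4: u_4=17/32 ∈ [16/39, 7/13) → index 3
j=5: u_5=21/32 ∈ [7/13, 9/13) → index 4
j=6: u_6=25/32 ∈ [28/39, 12/13) → index 6
j=7: u_7=29/32 ∈ [28/39, 12/13) → index 6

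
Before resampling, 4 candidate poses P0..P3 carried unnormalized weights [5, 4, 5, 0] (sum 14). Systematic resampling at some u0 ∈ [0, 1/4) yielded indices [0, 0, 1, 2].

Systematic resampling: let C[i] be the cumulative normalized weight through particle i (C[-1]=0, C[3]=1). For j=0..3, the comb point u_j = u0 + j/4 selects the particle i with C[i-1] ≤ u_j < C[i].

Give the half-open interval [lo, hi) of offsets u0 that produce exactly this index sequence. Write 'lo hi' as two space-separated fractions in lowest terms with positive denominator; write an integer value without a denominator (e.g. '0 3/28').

0 3/28

C = [5/14, 9/14, 1, 1]
j=0 picked index 0: u0 ∈ [0, 5/14)
j=1 picked index 0: u0 ∈ [-1/4, 3/28)
j=2 picked index 1: u0 ∈ [-1/7, 1/7)
j=3 picked index 2: u0 ∈ [-3/28, 1/4)
intersection: [0, 3/28)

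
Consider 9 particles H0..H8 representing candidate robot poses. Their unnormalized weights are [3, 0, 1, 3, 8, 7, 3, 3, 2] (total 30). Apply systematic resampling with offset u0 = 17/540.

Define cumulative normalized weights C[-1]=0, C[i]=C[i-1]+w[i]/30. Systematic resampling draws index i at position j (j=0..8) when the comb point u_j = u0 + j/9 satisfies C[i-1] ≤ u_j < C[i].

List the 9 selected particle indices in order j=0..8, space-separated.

0 3 4 4 4 5 5 6 7

C = [1/10, 1/10, 2/15, 7/30, 1/2, 11/15, 5/6, 14/15, 1]
j=0: u_0=17/540 ∈ [0, 1/10) → index 0
j=1: u_1=77/540 ∈ [2/15, 7/30) → index 3
j=2: u_2=137/540 ∈ [7/30, 1/2) → index 4
j=3: u_3=197/540 ∈ [7/30, 1/2) → index 4
j=4: u_4=257/540 ∈ [7/30, 1/2) → index 4
j=5: u_5=317/540 ∈ [1/2, 11/15) → index 5
j=6: u_6=377/540 ∈ [1/2, 11/15) → index 5
j=7: u_7=437/540 ∈ [11/15, 5/6) → index 6
j=8: u_8=497/540 ∈ [5/6, 14/15) → index 7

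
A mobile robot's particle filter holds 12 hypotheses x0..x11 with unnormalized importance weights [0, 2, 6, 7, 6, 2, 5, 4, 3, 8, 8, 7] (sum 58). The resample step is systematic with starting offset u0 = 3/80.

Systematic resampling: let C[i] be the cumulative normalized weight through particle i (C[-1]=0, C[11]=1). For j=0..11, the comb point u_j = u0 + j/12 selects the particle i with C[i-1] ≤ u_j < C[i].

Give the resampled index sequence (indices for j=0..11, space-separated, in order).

2 2 3 4 5 6 7 9 9 10 10 11

C = [0, 1/29, 4/29, 15/58, 21/58, 23/58, 14/29, 16/29, 35/58, 43/58, 51/58, 1]
j=0: u_0=3/80 ∈ [1/29, 4/29) → index 2
j=1: u_1=29/240 ∈ [1/29, 4/29) → index 2
j=2: u_2=49/240 ∈ [4/29, 15/58) → index 3
j=3: u_3=23/80 ∈ [15/58, 21/58) → index 4
j=4: u_4=89/240 ∈ [21/58, 23/58) → index 5
j=5: u_5=109/240 ∈ [23/58, 14/29) → index 6
j=6: u_6=43/80 ∈ [14/29, 16/29) → index 7
j=7: u_7=149/240 ∈ [35/58, 43/58) → index 9
j=8: u_8=169/240 ∈ [35/58, 43/58) → index 9
j=9: u_9=63/80 ∈ [43/58, 51/58) → index 10
j=10: u_10=209/240 ∈ [43/58, 51/58) → index 10
j=11: u_11=229/240 ∈ [51/58, 1) → index 11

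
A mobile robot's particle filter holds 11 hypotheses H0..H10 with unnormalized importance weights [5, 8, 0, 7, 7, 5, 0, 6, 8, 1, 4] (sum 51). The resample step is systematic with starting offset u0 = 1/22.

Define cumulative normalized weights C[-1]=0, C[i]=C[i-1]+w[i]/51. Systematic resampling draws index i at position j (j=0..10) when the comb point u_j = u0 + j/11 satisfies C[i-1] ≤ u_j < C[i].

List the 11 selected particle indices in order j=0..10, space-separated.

0 1 1 3 4 4 5 7 8 8 10

C = [5/51, 13/51, 13/51, 20/51, 9/17, 32/51, 32/51, 38/51, 46/51, 47/51, 1]
j=0: u_0=1/22 ∈ [0, 5/51) → index 0
j=1: u_1=3/22 ∈ [5/51, 13/51) → index 1
j=2: u_2=5/22 ∈ [5/51, 13/51) → index 1
j=3: u_3=7/22 ∈ [13/51, 20/51) → index 3
j=4: u_4=9/22 ∈ [20/51, 9/17) → index 4
j=5: u_5=1/2 ∈ [20/51, 9/17) → index 4
j=6: u_6=13/22 ∈ [9/17, 32/51) → index 5
j=7: u_7=15/22 ∈ [32/51, 38/51) → index 7
j=8: u_8=17/22 ∈ [38/51, 46/51) → index 8
j=9: u_9=19/22 ∈ [38/51, 46/51) → index 8
j=10: u_10=21/22 ∈ [47/51, 1) → index 10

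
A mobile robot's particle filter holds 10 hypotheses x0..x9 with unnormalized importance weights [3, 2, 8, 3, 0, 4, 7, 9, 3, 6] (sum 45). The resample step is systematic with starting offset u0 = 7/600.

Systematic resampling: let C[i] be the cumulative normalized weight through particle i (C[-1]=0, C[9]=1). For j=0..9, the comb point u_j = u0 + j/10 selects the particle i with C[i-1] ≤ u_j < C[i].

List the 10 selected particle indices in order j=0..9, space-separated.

C = [1/15, 1/9, 13/45, 16/45, 16/45, 4/9, 3/5, 4/5, 13/15, 1]
j=0: u_0=7/600 ∈ [0, 1/15) → index 0
j=1: u_1=67/600 ∈ [1/9, 13/45) → index 2
j=2: u_2=127/600 ∈ [1/9, 13/45) → index 2
j=3: u_3=187/600 ∈ [13/45, 16/45) → index 3
j=4: u_4=247/600 ∈ [16/45, 4/9) → index 5
j=5: u_5=307/600 ∈ [4/9, 3/5) → index 6
j=6: u_6=367/600 ∈ [3/5, 4/5) → index 7
j=7: u_7=427/600 ∈ [3/5, 4/5) → index 7
j=8: u_8=487/600 ∈ [4/5, 13/15) → index 8
j=9: u_9=547/600 ∈ [13/15, 1) → index 9

0 2 2 3 5 6 7 7 8 9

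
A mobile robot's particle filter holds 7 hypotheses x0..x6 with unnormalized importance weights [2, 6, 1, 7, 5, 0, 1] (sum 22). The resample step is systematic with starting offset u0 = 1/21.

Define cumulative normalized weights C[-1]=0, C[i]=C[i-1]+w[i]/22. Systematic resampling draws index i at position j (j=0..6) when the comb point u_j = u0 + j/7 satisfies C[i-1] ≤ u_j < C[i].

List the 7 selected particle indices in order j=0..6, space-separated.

C = [1/11, 4/11, 9/22, 8/11, 21/22, 21/22, 1]
j=0: u_0=1/21 ∈ [0, 1/11) → index 0
j=1: u_1=4/21 ∈ [1/11, 4/11) → index 1
j=2: u_2=1/3 ∈ [1/11, 4/11) → index 1
j=3: u_3=10/21 ∈ [9/22, 8/11) → index 3
j=4: u_4=13/21 ∈ [9/22, 8/11) → index 3
j=5: u_5=16/21 ∈ [8/11, 21/22) → index 4
j=6: u_6=19/21 ∈ [8/11, 21/22) → index 4

0 1 1 3 3 4 4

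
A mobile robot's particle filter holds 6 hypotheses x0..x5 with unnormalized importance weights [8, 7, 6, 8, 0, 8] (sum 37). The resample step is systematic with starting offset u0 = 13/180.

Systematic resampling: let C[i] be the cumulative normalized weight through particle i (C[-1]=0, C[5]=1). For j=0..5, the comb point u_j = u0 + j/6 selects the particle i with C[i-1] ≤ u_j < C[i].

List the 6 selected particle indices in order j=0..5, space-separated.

C = [8/37, 15/37, 21/37, 29/37, 29/37, 1]
j=0: u_0=13/180 ∈ [0, 8/37) → index 0
j=1: u_1=43/180 ∈ [8/37, 15/37) → index 1
j=2: u_2=73/180 ∈ [15/37, 21/37) → index 2
j=3: u_3=103/180 ∈ [21/37, 29/37) → index 3
j=4: u_4=133/180 ∈ [21/37, 29/37) → index 3
j=5: u_5=163/180 ∈ [29/37, 1) → index 5

0 1 2 3 3 5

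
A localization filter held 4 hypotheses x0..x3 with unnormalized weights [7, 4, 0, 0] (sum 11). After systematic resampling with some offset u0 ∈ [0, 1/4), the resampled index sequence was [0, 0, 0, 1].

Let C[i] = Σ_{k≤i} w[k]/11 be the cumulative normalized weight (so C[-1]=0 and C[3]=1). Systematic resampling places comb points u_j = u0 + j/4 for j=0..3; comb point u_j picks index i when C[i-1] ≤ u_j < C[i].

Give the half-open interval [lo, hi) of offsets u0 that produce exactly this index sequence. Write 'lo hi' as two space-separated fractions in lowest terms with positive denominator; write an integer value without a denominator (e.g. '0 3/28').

C = [7/11, 1, 1, 1]
j=0 picked index 0: u0 ∈ [0, 7/11)
j=1 picked index 0: u0 ∈ [-1/4, 17/44)
j=2 picked index 0: u0 ∈ [-1/2, 3/22)
j=3 picked index 1: u0 ∈ [-5/44, 1/4)
intersection: [0, 3/22)

0 3/22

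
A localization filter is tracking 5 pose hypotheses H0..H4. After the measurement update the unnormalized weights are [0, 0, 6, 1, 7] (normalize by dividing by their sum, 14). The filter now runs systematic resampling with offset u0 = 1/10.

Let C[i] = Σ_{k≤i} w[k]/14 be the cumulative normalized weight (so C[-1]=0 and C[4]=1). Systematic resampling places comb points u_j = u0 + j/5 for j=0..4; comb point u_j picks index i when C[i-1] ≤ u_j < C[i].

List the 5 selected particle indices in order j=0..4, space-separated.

C = [0, 0, 3/7, 1/2, 1]
j=0: u_0=1/10 ∈ [0, 3/7) → index 2
j=1: u_1=3/10 ∈ [0, 3/7) → index 2
j=2: u_2=1/2 ∈ [1/2, 1) → index 4
j=3: u_3=7/10 ∈ [1/2, 1) → index 4
j=4: u_4=9/10 ∈ [1/2, 1) → index 4

2 2 4 4 4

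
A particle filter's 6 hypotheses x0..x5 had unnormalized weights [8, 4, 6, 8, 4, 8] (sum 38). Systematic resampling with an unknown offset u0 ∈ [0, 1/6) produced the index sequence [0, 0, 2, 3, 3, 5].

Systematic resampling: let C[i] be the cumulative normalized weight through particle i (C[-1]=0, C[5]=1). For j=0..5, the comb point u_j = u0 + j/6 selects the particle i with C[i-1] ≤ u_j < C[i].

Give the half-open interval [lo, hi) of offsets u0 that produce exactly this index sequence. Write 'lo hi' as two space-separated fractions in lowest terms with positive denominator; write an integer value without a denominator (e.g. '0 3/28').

0 1/57

C = [4/19, 6/19, 9/19, 13/19, 15/19, 1]
j=0 picked index 0: u0 ∈ [0, 4/19)
j=1 picked index 0: u0 ∈ [-1/6, 5/114)
j=2 picked index 2: u0 ∈ [-1/57, 8/57)
j=3 picked index 3: u0 ∈ [-1/38, 7/38)
j=4 picked index 3: u0 ∈ [-11/57, 1/57)
j=5 picked index 5: u0 ∈ [-5/114, 1/6)
intersection: [0, 1/57)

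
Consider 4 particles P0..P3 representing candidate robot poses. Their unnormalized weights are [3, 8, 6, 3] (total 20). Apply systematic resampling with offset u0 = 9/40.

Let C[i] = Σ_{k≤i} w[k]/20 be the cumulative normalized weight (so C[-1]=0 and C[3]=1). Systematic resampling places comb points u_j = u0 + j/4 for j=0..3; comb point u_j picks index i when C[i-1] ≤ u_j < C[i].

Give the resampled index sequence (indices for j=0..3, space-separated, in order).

1 1 2 3

C = [3/20, 11/20, 17/20, 1]
j=0: u_0=9/40 ∈ [3/20, 11/20) → index 1
j=1: u_1=19/40 ∈ [3/20, 11/20) → index 1
j=2: u_2=29/40 ∈ [11/20, 17/20) → index 2
j=3: u_3=39/40 ∈ [17/20, 1) → index 3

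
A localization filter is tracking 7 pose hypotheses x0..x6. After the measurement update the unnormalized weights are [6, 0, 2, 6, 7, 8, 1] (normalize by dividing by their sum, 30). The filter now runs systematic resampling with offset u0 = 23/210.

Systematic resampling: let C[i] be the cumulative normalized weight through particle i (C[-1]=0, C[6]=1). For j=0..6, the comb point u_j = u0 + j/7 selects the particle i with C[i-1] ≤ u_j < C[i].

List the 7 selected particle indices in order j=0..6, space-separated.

0 2 3 4 4 5 6

C = [1/5, 1/5, 4/15, 7/15, 7/10, 29/30, 1]
j=0: u_0=23/210 ∈ [0, 1/5) → index 0
j=1: u_1=53/210 ∈ [1/5, 4/15) → index 2
j=2: u_2=83/210 ∈ [4/15, 7/15) → index 3
j=3: u_3=113/210 ∈ [7/15, 7/10) → index 4
j=4: u_4=143/210 ∈ [7/15, 7/10) → index 4
j=5: u_5=173/210 ∈ [7/10, 29/30) → index 5
j=6: u_6=29/30 ∈ [29/30, 1) → index 6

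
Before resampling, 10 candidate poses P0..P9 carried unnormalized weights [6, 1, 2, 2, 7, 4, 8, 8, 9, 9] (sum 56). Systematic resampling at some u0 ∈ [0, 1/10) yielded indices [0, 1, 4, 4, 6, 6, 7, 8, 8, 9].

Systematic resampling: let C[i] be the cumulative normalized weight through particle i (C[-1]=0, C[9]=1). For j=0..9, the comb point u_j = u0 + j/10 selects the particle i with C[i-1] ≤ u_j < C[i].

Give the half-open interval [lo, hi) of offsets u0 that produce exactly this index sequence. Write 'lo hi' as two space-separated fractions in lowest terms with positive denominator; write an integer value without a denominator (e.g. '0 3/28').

1/140 3/140

C = [3/28, 1/8, 9/56, 11/56, 9/28, 11/28, 15/28, 19/28, 47/56, 1]
j=0 picked index 0: u0 ∈ [0, 3/28)
j=1 picked index 1: u0 ∈ [1/140, 1/40)
j=2 picked index 4: u0 ∈ [-1/280, 17/140)
j=3 picked index 4: u0 ∈ [-29/280, 3/140)
j=4 picked index 6: u0 ∈ [-1/140, 19/140)
j=5 picked index 6: u0 ∈ [-3/28, 1/28)
j=6 picked index 7: u0 ∈ [-9/140, 11/140)
j=7 picked index 8: u0 ∈ [-3/140, 39/280)
j=8 picked index 8: u0 ∈ [-17/140, 11/280)
j=9 picked index 9: u0 ∈ [-17/280, 1/10)
intersection: [1/140, 3/140)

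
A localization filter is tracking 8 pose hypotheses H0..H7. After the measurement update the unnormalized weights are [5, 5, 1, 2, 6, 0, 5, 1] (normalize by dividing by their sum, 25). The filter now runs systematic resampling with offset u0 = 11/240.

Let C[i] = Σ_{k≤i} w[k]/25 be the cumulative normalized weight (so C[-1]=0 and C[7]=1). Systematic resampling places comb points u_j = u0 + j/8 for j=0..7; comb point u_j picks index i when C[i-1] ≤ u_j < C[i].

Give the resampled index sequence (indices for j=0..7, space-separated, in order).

C = [1/5, 2/5, 11/25, 13/25, 19/25, 19/25, 24/25, 1]
j=0: u_0=11/240 ∈ [0, 1/5) → index 0
j=1: u_1=41/240 ∈ [0, 1/5) → index 0
j=2: u_2=71/240 ∈ [1/5, 2/5) → index 1
j=3: u_3=101/240 ∈ [2/5, 11/25) → index 2
j=4: u_4=131/240 ∈ [13/25, 19/25) → index 4
j=5: u_5=161/240 ∈ [13/25, 19/25) → index 4
j=6: u_6=191/240 ∈ [19/25, 24/25) → index 6
j=7: u_7=221/240 ∈ [19/25, 24/25) → index 6

0 0 1 2 4 4 6 6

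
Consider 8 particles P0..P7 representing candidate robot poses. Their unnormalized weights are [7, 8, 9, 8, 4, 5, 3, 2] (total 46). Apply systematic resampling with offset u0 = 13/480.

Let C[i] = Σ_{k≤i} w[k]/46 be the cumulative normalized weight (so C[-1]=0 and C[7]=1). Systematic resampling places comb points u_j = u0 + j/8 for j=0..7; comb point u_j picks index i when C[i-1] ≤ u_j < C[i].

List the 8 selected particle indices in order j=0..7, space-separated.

C = [7/46, 15/46, 12/23, 16/23, 18/23, 41/46, 22/23, 1]
j=0: u_0=13/480 ∈ [0, 7/46) → index 0
j=1: u_1=73/480 ∈ [0, 7/46) → index 0
j=2: u_2=133/480 ∈ [7/46, 15/46) → index 1
j=3: u_3=193/480 ∈ [15/46, 12/23) → index 2
j=4: u_4=253/480 ∈ [12/23, 16/23) → index 3
j=5: u_5=313/480 ∈ [12/23, 16/23) → index 3
j=6: u_6=373/480 ∈ [16/23, 18/23) → index 4
j=7: u_7=433/480 ∈ [41/46, 22/23) → index 6

0 0 1 2 3 3 4 6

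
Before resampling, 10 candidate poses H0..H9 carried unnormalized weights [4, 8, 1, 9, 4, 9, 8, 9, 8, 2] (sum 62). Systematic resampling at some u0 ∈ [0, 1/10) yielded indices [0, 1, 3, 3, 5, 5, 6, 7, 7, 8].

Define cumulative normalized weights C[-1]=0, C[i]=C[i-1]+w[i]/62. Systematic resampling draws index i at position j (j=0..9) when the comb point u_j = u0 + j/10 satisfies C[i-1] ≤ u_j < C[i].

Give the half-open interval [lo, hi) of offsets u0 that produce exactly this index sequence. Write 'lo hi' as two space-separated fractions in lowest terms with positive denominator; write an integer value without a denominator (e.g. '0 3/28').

3/155 6/155

C = [2/31, 6/31, 13/62, 11/31, 13/31, 35/62, 43/62, 26/31, 30/31, 1]
j=0 picked index 0: u0 ∈ [0, 2/31)
j=1 picked index 1: u0 ∈ [-11/310, 29/310)
j=2 picked index 3: u0 ∈ [3/310, 24/155)
j=3 picked index 3: u0 ∈ [-14/155, 17/310)
j=4 picked index 5: u0 ∈ [3/155, 51/310)
j=5 picked index 5: u0 ∈ [-5/62, 2/31)
j=6 picked index 6: u0 ∈ [-11/310, 29/310)
j=7 picked index 7: u0 ∈ [-1/155, 43/310)
j=8 picked index 7: u0 ∈ [-33/310, 6/155)
j=9 picked index 8: u0 ∈ [-19/310, 21/310)
intersection: [3/155, 6/155)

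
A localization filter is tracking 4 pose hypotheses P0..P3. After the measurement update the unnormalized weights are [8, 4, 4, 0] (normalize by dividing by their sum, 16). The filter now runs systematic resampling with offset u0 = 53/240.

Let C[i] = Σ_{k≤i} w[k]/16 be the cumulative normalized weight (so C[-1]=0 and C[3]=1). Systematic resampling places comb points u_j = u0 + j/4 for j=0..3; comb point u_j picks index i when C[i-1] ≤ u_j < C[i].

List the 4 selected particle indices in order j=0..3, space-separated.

0 0 1 2

C = [1/2, 3/4, 1, 1]
j=0: u_0=53/240 ∈ [0, 1/2) → index 0
j=1: u_1=113/240 ∈ [0, 1/2) → index 0
j=2: u_2=173/240 ∈ [1/2, 3/4) → index 1
j=3: u_3=233/240 ∈ [3/4, 1) → index 2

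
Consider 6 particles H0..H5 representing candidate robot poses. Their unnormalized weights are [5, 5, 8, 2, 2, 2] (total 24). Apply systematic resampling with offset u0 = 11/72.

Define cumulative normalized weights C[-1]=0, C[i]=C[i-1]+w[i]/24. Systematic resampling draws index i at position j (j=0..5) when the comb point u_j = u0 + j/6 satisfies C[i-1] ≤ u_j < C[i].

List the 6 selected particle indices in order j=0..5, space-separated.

0 1 2 2 3 5

C = [5/24, 5/12, 3/4, 5/6, 11/12, 1]
j=0: u_0=11/72 ∈ [0, 5/24) → index 0
j=1: u_1=23/72 ∈ [5/24, 5/12) → index 1
j=2: u_2=35/72 ∈ [5/12, 3/4) → index 2
j=3: u_3=47/72 ∈ [5/12, 3/4) → index 2
j=4: u_4=59/72 ∈ [3/4, 5/6) → index 3
j=5: u_5=71/72 ∈ [11/12, 1) → index 5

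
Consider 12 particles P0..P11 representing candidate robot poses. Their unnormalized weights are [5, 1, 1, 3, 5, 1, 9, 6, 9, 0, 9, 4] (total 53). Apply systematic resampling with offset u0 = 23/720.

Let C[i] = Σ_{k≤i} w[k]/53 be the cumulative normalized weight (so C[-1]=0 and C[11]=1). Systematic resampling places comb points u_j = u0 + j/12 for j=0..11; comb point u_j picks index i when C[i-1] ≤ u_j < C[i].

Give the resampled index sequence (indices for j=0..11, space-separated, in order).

0 2 4 4 6 6 7 8 8 10 10 11

C = [5/53, 6/53, 7/53, 10/53, 15/53, 16/53, 25/53, 31/53, 40/53, 40/53, 49/53, 1]
j=0: u_0=23/720 ∈ [0, 5/53) → index 0
j=1: u_1=83/720 ∈ [6/53, 7/53) → index 2
j=2: u_2=143/720 ∈ [10/53, 15/53) → index 4
j=3: u_3=203/720 ∈ [10/53, 15/53) → index 4
j=4: u_4=263/720 ∈ [16/53, 25/53) → index 6
j=5: u_5=323/720 ∈ [16/53, 25/53) → index 6
j=6: u_6=383/720 ∈ [25/53, 31/53) → index 7
j=7: u_7=443/720 ∈ [31/53, 40/53) → index 8
j=8: u_8=503/720 ∈ [31/53, 40/53) → index 8
j=9: u_9=563/720 ∈ [40/53, 49/53) → index 10
j=10: u_10=623/720 ∈ [40/53, 49/53) → index 10
j=11: u_11=683/720 ∈ [49/53, 1) → index 11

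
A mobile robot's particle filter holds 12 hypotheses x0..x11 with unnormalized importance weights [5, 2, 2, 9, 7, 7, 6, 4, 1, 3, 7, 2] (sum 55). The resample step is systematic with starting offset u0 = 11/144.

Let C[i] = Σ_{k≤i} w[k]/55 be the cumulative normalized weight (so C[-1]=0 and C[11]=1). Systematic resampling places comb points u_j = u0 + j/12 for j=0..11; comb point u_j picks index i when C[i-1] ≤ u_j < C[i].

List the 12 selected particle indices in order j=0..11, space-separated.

0 2 3 3 4 5 5 6 7 9 10 11

C = [1/11, 7/55, 9/55, 18/55, 5/11, 32/55, 38/55, 42/55, 43/55, 46/55, 53/55, 1]
j=0: u_0=11/144 ∈ [0, 1/11) → index 0
j=1: u_1=23/144 ∈ [7/55, 9/55) → index 2
j=2: u_2=35/144 ∈ [9/55, 18/55) → index 3
j=3: u_3=47/144 ∈ [9/55, 18/55) → index 3
j=4: u_4=59/144 ∈ [18/55, 5/11) → index 4
j=5: u_5=71/144 ∈ [5/11, 32/55) → index 5
j=6: u_6=83/144 ∈ [5/11, 32/55) → index 5
j=7: u_7=95/144 ∈ [32/55, 38/55) → index 6
j=8: u_8=107/144 ∈ [38/55, 42/55) → index 7
j=9: u_9=119/144 ∈ [43/55, 46/55) → index 9
j=10: u_10=131/144 ∈ [46/55, 53/55) → index 10
j=11: u_11=143/144 ∈ [53/55, 1) → index 11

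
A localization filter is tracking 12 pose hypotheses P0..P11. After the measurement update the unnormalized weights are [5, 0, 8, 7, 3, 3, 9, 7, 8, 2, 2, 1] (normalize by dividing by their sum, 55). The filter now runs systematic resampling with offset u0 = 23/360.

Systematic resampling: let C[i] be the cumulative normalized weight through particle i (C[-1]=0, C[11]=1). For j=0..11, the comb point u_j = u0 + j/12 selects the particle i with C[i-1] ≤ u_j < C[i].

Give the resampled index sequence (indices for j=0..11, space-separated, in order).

0 2 2 3 4 6 6 7 7 8 8 10

C = [1/11, 1/11, 13/55, 4/11, 23/55, 26/55, 7/11, 42/55, 10/11, 52/55, 54/55, 1]
j=0: u_0=23/360 ∈ [0, 1/11) → index 0
j=1: u_1=53/360 ∈ [1/11, 13/55) → index 2
j=2: u_2=83/360 ∈ [1/11, 13/55) → index 2
j=3: u_3=113/360 ∈ [13/55, 4/11) → index 3
j=4: u_4=143/360 ∈ [4/11, 23/55) → index 4
j=5: u_5=173/360 ∈ [26/55, 7/11) → index 6
j=6: u_6=203/360 ∈ [26/55, 7/11) → index 6
j=7: u_7=233/360 ∈ [7/11, 42/55) → index 7
j=8: u_8=263/360 ∈ [7/11, 42/55) → index 7
j=9: u_9=293/360 ∈ [42/55, 10/11) → index 8
j=10: u_10=323/360 ∈ [42/55, 10/11) → index 8
j=11: u_11=353/360 ∈ [52/55, 54/55) → index 10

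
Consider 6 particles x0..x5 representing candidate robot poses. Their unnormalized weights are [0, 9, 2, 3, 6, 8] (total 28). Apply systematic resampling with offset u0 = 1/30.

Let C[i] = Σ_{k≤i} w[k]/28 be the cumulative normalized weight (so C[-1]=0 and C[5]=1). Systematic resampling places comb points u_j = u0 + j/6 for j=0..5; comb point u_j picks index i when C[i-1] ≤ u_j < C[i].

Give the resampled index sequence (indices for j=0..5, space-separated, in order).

1 1 2 4 4 5

C = [0, 9/28, 11/28, 1/2, 5/7, 1]
j=0: u_0=1/30 ∈ [0, 9/28) → index 1
j=1: u_1=1/5 ∈ [0, 9/28) → index 1
j=2: u_2=11/30 ∈ [9/28, 11/28) → index 2
j=3: u_3=8/15 ∈ [1/2, 5/7) → index 4
j=4: u_4=7/10 ∈ [1/2, 5/7) → index 4
j=5: u_5=13/15 ∈ [5/7, 1) → index 5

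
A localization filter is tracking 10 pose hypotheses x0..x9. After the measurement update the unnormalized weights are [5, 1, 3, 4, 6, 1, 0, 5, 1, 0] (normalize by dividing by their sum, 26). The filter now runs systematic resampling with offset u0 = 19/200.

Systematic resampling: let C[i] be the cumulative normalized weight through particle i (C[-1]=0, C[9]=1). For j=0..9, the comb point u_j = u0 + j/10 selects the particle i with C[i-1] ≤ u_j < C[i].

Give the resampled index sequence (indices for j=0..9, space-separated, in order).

C = [5/26, 3/13, 9/26, 1/2, 19/26, 10/13, 10/13, 25/26, 1, 1]
j=0: u_0=19/200 ∈ [0, 5/26) → index 0
j=1: u_1=39/200 ∈ [5/26, 3/13) → index 1
j=2: u_2=59/200 ∈ [3/13, 9/26) → index 2
j=3: u_3=79/200 ∈ [9/26, 1/2) → index 3
j=4: u_4=99/200 ∈ [9/26, 1/2) → index 3
j=5: u_5=119/200 ∈ [1/2, 19/26) → index 4
j=6: u_6=139/200 ∈ [1/2, 19/26) → index 4
j=7: u_7=159/200 ∈ [10/13, 25/26) → index 7
j=8: u_8=179/200 ∈ [10/13, 25/26) → index 7
j=9: u_9=199/200 ∈ [25/26, 1) → index 8

0 1 2 3 3 4 4 7 7 8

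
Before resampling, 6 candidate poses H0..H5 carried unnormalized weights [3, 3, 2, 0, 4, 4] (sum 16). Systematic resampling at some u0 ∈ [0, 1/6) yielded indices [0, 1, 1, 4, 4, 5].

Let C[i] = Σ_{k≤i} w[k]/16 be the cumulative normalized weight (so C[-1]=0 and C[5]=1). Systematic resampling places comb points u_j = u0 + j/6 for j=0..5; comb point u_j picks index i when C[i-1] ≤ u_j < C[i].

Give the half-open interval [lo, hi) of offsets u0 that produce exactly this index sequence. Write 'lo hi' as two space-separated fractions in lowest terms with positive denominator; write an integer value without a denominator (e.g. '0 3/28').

1/48 1/24

C = [3/16, 3/8, 1/2, 1/2, 3/4, 1]
j=0 picked index 0: u0 ∈ [0, 3/16)
j=1 picked index 1: u0 ∈ [1/48, 5/24)
j=2 picked index 1: u0 ∈ [-7/48, 1/24)
j=3 picked index 4: u0 ∈ [0, 1/4)
j=4 picked index 4: u0 ∈ [-1/6, 1/12)
j=5 picked index 5: u0 ∈ [-1/12, 1/6)
intersection: [1/48, 1/24)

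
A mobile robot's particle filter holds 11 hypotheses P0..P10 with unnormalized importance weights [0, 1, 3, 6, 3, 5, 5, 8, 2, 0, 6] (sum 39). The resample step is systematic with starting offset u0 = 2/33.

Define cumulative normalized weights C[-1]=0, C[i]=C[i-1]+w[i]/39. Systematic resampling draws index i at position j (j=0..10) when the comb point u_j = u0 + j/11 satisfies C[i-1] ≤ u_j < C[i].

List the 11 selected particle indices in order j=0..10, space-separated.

2 3 3 5 5 6 7 7 7 10 10

C = [0, 1/39, 4/39, 10/39, 1/3, 6/13, 23/39, 31/39, 11/13, 11/13, 1]
j=0: u_0=2/33 ∈ [1/39, 4/39) → index 2
j=1: u_1=5/33 ∈ [4/39, 10/39) → index 3
j=2: u_2=8/33 ∈ [4/39, 10/39) → index 3
j=3: u_3=1/3 ∈ [1/3, 6/13) → index 5
j=4: u_4=14/33 ∈ [1/3, 6/13) → index 5
j=5: u_5=17/33 ∈ [6/13, 23/39) → index 6
j=6: u_6=20/33 ∈ [23/39, 31/39) → index 7
j=7: u_7=23/33 ∈ [23/39, 31/39) → index 7
j=8: u_8=26/33 ∈ [23/39, 31/39) → index 7
j=9: u_9=29/33 ∈ [11/13, 1) → index 10
j=10: u_10=32/33 ∈ [11/13, 1) → index 10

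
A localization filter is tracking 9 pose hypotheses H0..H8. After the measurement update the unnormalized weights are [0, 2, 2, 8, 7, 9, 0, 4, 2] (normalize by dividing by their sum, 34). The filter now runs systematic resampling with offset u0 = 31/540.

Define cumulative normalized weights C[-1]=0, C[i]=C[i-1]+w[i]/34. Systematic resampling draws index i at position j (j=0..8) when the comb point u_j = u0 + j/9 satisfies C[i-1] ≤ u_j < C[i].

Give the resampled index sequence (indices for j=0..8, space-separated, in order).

1 3 3 4 4 5 5 7 8

C = [0, 1/17, 2/17, 6/17, 19/34, 14/17, 14/17, 16/17, 1]
j=0: u_0=31/540 ∈ [0, 1/17) → index 1
j=1: u_1=91/540 ∈ [2/17, 6/17) → index 3
j=2: u_2=151/540 ∈ [2/17, 6/17) → index 3
j=3: u_3=211/540 ∈ [6/17, 19/34) → index 4
j=4: u_4=271/540 ∈ [6/17, 19/34) → index 4
j=5: u_5=331/540 ∈ [19/34, 14/17) → index 5
j=6: u_6=391/540 ∈ [19/34, 14/17) → index 5
j=7: u_7=451/540 ∈ [14/17, 16/17) → index 7
j=8: u_8=511/540 ∈ [16/17, 1) → index 8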